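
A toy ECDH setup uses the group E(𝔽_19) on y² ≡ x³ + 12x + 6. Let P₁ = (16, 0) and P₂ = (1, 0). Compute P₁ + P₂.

(16, 0) + (1, 0). λ = (0 - 0)/(1 - 16) ≡ 0/4 mod 19. 4⁻¹ ≡ 5 (mod 19) since 4·5 = 20 ≡ 1, so λ ≡ 0.
  x = λ² - 16 - 1 = 0 - 17 ≡ 2; y = λ·(16 - 2) - 0 ≡ 0. → (2, 0)

(2, 0)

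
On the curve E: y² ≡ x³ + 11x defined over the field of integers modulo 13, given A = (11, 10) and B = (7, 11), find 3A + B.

(9, 10)

First 3A:
Repeated addition: build up to 3A.
2A: tangent at (11, 10): λ = (3·11² + 11)/(2·10) ≡ 10/7. 7⁻¹ ≡ 2 (mod 13) since 7·2 = 14 ≡ 1, so λ ≡ 10·2 ≡ 7.
  x = λ² - 11 - 11 = 49 - 22 ≡ 1; y = λ·(11 - 1) - 10 ≡ 8. → (1, 8)
3A: (1, 8) + (11, 10). λ = (10 - 8)/(11 - 1) ≡ 2/10 mod 13. 10⁻¹ ≡ 4 (mod 13), so λ ≡ 8.
  x = λ² - 1 - 11 = 64 - 12 ≡ 0; y = λ·(1 - 0) - 8 ≡ 0. → (0, 0)
3A = (0, 0).
Finally 3A + B:
(0, 0) + (7, 11). λ = (11 - 0)/(7 - 0) ≡ 11/7 mod 13. 7⁻¹ ≡ 2 (mod 13), so λ ≡ 9.
  x = λ² - 0 - 7 = 81 - 7 ≡ 9; y = λ·(0 - 9) - 0 ≡ 10. → (9, 10)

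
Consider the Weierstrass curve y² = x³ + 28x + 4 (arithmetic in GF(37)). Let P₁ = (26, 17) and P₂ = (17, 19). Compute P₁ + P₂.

(21, 23)

(26, 17) + (17, 19). λ = (19 - 17)/(17 - 26) ≡ 2/28 mod 37. 28⁻¹ ≡ 4 (mod 37) since 28·4 = 112 ≡ 1, so λ ≡ 8.
  x = λ² - 26 - 17 = 64 - 43 ≡ 21; y = λ·(26 - 21) - 17 ≡ 23. → (21, 23)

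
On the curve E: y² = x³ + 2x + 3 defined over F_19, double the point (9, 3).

tangent at (9, 3): λ = (3·9² + 2)/(2·3) ≡ 17/6. 6⁻¹ ≡ 16 (mod 19), so λ ≡ 17·16 ≡ 6.
  x = λ² - 9 - 9 = 36 - 18 ≡ 18; y = λ·(9 - 18) - 3 ≡ 0. → (18, 0)

(18, 0)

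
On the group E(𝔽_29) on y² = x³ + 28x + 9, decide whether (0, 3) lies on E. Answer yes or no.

yes

y² = 3² ≡ 9; x³ + 28x + 9 = 9 ≡ 9 (mod 29). 9 = 9.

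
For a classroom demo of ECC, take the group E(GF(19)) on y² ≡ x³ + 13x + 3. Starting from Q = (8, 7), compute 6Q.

Double-and-add on 6 = (110)₂. Start with Q = (8, 7) for the leading 1-bit.
double: tangent at (8, 7): λ = (3·8² + 13)/(2·7) ≡ 15/14. 14⁻¹ ≡ 15 (mod 19) since 14·15 = 210 ≡ 1, so λ ≡ 15·15 ≡ 16.
  x = λ² - 8 - 8 = 256 - 16 ≡ 12; y = λ·(8 - 12) - 7 ≡ 5. → (12, 5)
add Q: (12, 5) + (8, 7). λ = (7 - 5)/(8 - 12) ≡ 2/15 mod 19. 15⁻¹ ≡ 14 (mod 19), so λ ≡ 9.
  x = λ² - 12 - 8 = 81 - 20 ≡ 4; y = λ·(12 - 4) - 5 ≡ 10. → (4, 10)
double: tangent at (4, 10): λ = (3·4² + 13)/(2·10) ≡ 4/1. 1⁻¹ ≡ 1 (mod 19), so λ ≡ 4·1 ≡ 4.
  x = λ² - 4 - 4 = 16 - 8 ≡ 8; y = λ·(4 - 8) - 10 ≡ 12. → (8, 12)

(8, 12)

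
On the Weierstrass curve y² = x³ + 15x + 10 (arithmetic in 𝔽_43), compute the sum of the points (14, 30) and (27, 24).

(14, 30) + (27, 24). λ = (24 - 30)/(27 - 14) ≡ 37/13 mod 43. 13⁻¹ ≡ 10 (mod 43), so λ ≡ 26.
  x = λ² - 14 - 27 = 676 - 41 ≡ 33; y = λ·(14 - 33) - 30 ≡ 35. → (33, 35)

(33, 35)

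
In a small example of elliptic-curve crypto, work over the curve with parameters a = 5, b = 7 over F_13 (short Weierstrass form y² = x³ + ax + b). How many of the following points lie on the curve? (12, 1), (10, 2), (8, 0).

(12, 1): 1² ≡ 1, rhs ≡ 1 → on.
(10, 2): 2² ≡ 4, rhs ≡ 4 → on.
(8, 0): 0² ≡ 0, rhs ≡ 0 → on.

3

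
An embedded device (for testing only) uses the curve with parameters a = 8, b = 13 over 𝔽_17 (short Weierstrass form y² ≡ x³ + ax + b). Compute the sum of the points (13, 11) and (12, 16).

(13, 11) + (12, 16). λ = (16 - 11)/(12 - 13) ≡ 5/16 mod 17. 16⁻¹ ≡ 16 (mod 17), so λ ≡ 12.
  x = λ² - 13 - 12 = 144 - 25 ≡ 0; y = λ·(13 - 0) - 11 ≡ 9. → (0, 9)

(0, 9)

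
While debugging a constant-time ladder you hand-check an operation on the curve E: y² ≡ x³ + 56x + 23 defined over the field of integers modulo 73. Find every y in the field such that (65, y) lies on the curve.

31, 42

x³ + 56x + 23 = 278288 ≡ 12 (mod 73).
Square roots of 12 mod 73: 31 and 42 (since 31² = 961 ≡ 12).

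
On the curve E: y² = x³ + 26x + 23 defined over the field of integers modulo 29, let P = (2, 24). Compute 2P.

(0, 9)

tangent at (2, 24): λ = (3·2² + 26)/(2·24) ≡ 9/19. 19⁻¹ ≡ 26 (mod 29), so λ ≡ 9·26 ≡ 2.
  x = λ² - 2 - 2 = 4 - 4 ≡ 0; y = λ·(2 - 0) - 24 ≡ 9. → (0, 9)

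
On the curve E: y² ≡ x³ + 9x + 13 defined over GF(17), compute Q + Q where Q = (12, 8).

tangent at (12, 8): λ = (3·12² + 9)/(2·8) ≡ 16/16. 16⁻¹ ≡ 16 (mod 17), so λ ≡ 16·16 ≡ 1.
  x = λ² - 12 - 12 = 1 - 24 ≡ 11; y = λ·(12 - 11) - 8 ≡ 10. → (11, 10)

(11, 10)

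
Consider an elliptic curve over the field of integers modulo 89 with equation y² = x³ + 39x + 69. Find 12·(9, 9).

Write P = (9, 9).
Double-and-add on 12 = (1100)₂. Start with P = (9, 9) for the leading 1-bit.
double: tangent at (9, 9): λ = (3·9² + 39)/(2·9) ≡ 15/18. 18⁻¹ ≡ 5 (mod 89) since 18·5 = 90 ≡ 1, so λ ≡ 15·5 ≡ 75.
  x = λ² - 9 - 9 = 5625 - 18 ≡ 0; y = λ·(9 - 0) - 9 ≡ 43. → (0, 43)
add P: (0, 43) + (9, 9). λ = (9 - 43)/(9 - 0) ≡ 55/9 mod 89. 9⁻¹ ≡ 10 (mod 89), so λ ≡ 16.
  x = λ² - 0 - 9 = 256 - 9 ≡ 69; y = λ·(0 - 69) - 43 ≡ 10. → (69, 10)
double: tangent at (69, 10): λ = (3·69² + 39)/(2·10) ≡ 82/20. 20⁻¹ ≡ 49 (mod 89) since 20·49 = 980 ≡ 1, so λ ≡ 82·49 ≡ 13.
  x = λ² - 69 - 69 = 169 - 138 ≡ 31; y = λ·(69 - 31) - 10 ≡ 39. → (31, 39)
double: tangent at (31, 39): λ = (3·31² + 39)/(2·39) ≡ 74/78. 78⁻¹ ≡ 8 (mod 89) since 78·8 = 624 ≡ 1, so λ ≡ 74·8 ≡ 58.
  x = λ² - 31 - 31 = 3364 - 62 ≡ 9; y = λ·(31 - 9) - 39 ≡ 80. → (9, 80)

(9, 80)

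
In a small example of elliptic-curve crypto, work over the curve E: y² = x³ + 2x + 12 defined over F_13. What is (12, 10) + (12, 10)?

(11, 0)

tangent at (12, 10): λ = (3·12² + 2)/(2·10) ≡ 5/7. 7⁻¹ ≡ 2 (mod 13), so λ ≡ 5·2 ≡ 10.
  x = λ² - 12 - 12 = 100 - 24 ≡ 11; y = λ·(12 - 11) - 10 ≡ 0. → (11, 0)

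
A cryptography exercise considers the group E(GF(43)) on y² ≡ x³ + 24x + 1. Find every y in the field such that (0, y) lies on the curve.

x³ + 24x + 1 = 1 ≡ 1 (mod 43).
Square roots of 1 mod 43: 1 and 42 (since 1² = 1 ≡ 1).

1, 42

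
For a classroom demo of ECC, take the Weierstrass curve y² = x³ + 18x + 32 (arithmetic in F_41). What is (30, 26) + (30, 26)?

(32, 24)

tangent at (30, 26): λ = (3·30² + 18)/(2·26) ≡ 12/11. 11⁻¹ ≡ 15 (mod 41), so λ ≡ 12·15 ≡ 16.
  x = λ² - 30 - 30 = 256 - 60 ≡ 32; y = λ·(30 - 32) - 26 ≡ 24. → (32, 24)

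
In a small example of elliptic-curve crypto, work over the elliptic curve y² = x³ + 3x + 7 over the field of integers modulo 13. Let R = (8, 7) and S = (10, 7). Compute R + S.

(8, 6)

(8, 7) + (10, 7). λ = (7 - 7)/(10 - 8) ≡ 0/2 mod 13. 2⁻¹ ≡ 7 (mod 13), so λ ≡ 0.
  x = λ² - 8 - 10 = 0 - 18 ≡ 8; y = λ·(8 - 8) - 7 ≡ 6. → (8, 6)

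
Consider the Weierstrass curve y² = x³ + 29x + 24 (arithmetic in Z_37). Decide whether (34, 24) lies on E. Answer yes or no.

y² = 24² ≡ 21; x³ + 29x + 24 = 40314 ≡ 21 (mod 37). 21 = 21.

yes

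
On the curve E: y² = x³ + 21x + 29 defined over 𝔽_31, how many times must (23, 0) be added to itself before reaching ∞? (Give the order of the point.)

2P: (23, 0) + (23, 0): same x and y₁ ≡ -y₂, so the sum is ∞.
2P = ∞, so the order is 2.

2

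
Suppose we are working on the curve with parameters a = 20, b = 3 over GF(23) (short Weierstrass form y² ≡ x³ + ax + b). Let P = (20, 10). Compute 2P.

tangent at (20, 10): λ = (3·20² + 20)/(2·10) ≡ 1/20. 20⁻¹ ≡ 15 (mod 23), so λ ≡ 1·15 ≡ 15.
  x = λ² - 20 - 20 = 225 - 40 ≡ 1; y = λ·(20 - 1) - 10 ≡ 22. → (1, 22)

(1, 22)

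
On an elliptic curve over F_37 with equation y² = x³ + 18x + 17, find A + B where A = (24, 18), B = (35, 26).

(14, 33)

(24, 18) + (35, 26). λ = (26 - 18)/(35 - 24) ≡ 8/11 mod 37. 11⁻¹ ≡ 27 (mod 37), so λ ≡ 31.
  x = λ² - 24 - 35 = 961 - 59 ≡ 14; y = λ·(24 - 14) - 18 ≡ 33. → (14, 33)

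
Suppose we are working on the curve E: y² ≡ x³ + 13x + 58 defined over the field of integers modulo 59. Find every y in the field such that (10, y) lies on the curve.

x³ + 13x + 58 = 1188 ≡ 8 (mod 59).
8 is a non-residue mod 59; no y exists.

none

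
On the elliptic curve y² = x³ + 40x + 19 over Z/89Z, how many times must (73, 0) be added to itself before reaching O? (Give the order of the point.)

2

2P: (73, 0) + (73, 0): same x and y₁ ≡ -y₂, so the sum is O.
2P = O, so the order is 2.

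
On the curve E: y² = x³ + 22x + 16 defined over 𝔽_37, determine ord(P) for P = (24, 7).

2P: tangent at (24, 7): λ = (3·24² + 22)/(2·7) ≡ 11/14. 14⁻¹ ≡ 8 (mod 37), so λ ≡ 11·8 ≡ 14.
  x = λ² - 24 - 24 = 196 - 48 ≡ 0; y = λ·(24 - 0) - 7 ≡ 33. → (0, 33)
3P: (0, 33) + (24, 7). λ = (7 - 33)/(24 - 0) ≡ 11/24 mod 37. 24⁻¹ ≡ 17 (mod 37) since 24·17 = 408 ≡ 1, so λ ≡ 2.
  x = λ² - 0 - 24 = 4 - 24 ≡ 17; y = λ·(0 - 17) - 33 ≡ 7. → (17, 7)
4P: (17, 7) + (24, 7). λ = (7 - 7)/(24 - 17) ≡ 0/7 mod 37. 7⁻¹ ≡ 16 (mod 37), so λ ≡ 0.
  x = λ² - 17 - 24 = 0 - 41 ≡ 33; y = λ·(17 - 33) - 7 ≡ 30. → (33, 30)
5P: (33, 30) + (24, 7). λ = (7 - 30)/(24 - 33) ≡ 14/28 mod 37. 28⁻¹ ≡ 4 (mod 37) since 28·4 = 112 ≡ 1, so λ ≡ 19.
  x = λ² - 33 - 24 = 361 - 57 ≡ 8; y = λ·(33 - 8) - 30 ≡ 1. → (8, 1)
6P: (8, 1) + (24, 7). λ = (7 - 1)/(24 - 8) ≡ 6/16 mod 37. 16⁻¹ ≡ 7 (mod 37) since 16·7 = 112 ≡ 1, so λ ≡ 5.
  x = λ² - 8 - 24 = 25 - 32 ≡ 30; y = λ·(8 - 30) - 1 ≡ 0. → (30, 0)
7P: (30, 0) + (24, 7). λ = (7 - 0)/(24 - 30) ≡ 7/31 mod 37. 31⁻¹ ≡ 6 (mod 37), so λ ≡ 5.
  x = λ² - 30 - 24 = 25 - 54 ≡ 8; y = λ·(30 - 8) - 0 ≡ 36. → (8, 36)
8P: (8, 36) + (24, 7). λ = (7 - 36)/(24 - 8) ≡ 8/16 mod 37. 16⁻¹ ≡ 7 (mod 37), so λ ≡ 19.
  x = λ² - 8 - 24 = 361 - 32 ≡ 33; y = λ·(8 - 33) - 36 ≡ 7. → (33, 7)
9P: (33, 7) + (24, 7). λ = (7 - 7)/(24 - 33) ≡ 0/28 mod 37. 28⁻¹ ≡ 4 (mod 37) since 28·4 = 112 ≡ 1, so λ ≡ 0.
  x = λ² - 33 - 24 = 0 - 57 ≡ 17; y = λ·(33 - 17) - 7 ≡ 30. → (17, 30)
10P: (17, 30) + (24, 7). λ = (7 - 30)/(24 - 17) ≡ 14/7 mod 37. 7⁻¹ ≡ 16 (mod 37) since 7·16 = 112 ≡ 1, so λ ≡ 2.
  x = λ² - 17 - 24 = 4 - 41 ≡ 0; y = λ·(17 - 0) - 30 ≡ 4. → (0, 4)
11P: (0, 4) + (24, 7). λ = (7 - 4)/(24 - 0) ≡ 3/24 mod 37. 24⁻¹ ≡ 17 (mod 37), so λ ≡ 14.
  x = λ² - 0 - 24 = 196 - 24 ≡ 24; y = λ·(0 - 24) - 4 ≡ 30. → (24, 30)
12P: (24, 30) + (24, 7): same x and y₁ ≡ -y₂, so the sum is O.
12P = O, so the order is 12.

12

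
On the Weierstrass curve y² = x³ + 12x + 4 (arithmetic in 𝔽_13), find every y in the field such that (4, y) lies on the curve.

x³ + 12x + 4 = 116 ≡ 12 (mod 13).
Square roots of 12 mod 13: 5 and 8 (since 5² = 25 ≡ 12).

5, 8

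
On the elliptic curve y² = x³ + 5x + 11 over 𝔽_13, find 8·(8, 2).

Write P = (8, 2).
Repeated addition: build up to 8P.
2P: tangent at (8, 2): λ = (3·8² + 5)/(2·2) ≡ 2/4. 4⁻¹ ≡ 10 (mod 13) since 4·10 = 40 ≡ 1, so λ ≡ 2·10 ≡ 7.
  x = λ² - 8 - 8 = 49 - 16 ≡ 7; y = λ·(8 - 7) - 2 ≡ 5. → (7, 5)
3P: (7, 5) + (8, 2). λ = (2 - 5)/(8 - 7) ≡ 10/1 mod 13. 1⁻¹ ≡ 1 (mod 13), so λ ≡ 10.
  x = λ² - 7 - 8 = 100 - 15 ≡ 7; y = λ·(7 - 7) - 5 ≡ 8. → (7, 8)
4P: (7, 8) + (8, 2). λ = (2 - 8)/(8 - 7) ≡ 7/1 mod 13. 1⁻¹ ≡ 1 (mod 13) since 1·1 = 1 ≡ 1, so λ ≡ 7.
  x = λ² - 7 - 8 = 49 - 15 ≡ 8; y = λ·(7 - 8) - 8 ≡ 11. → (8, 11)
5P: (8, 11) + (8, 2): same x and y₁ ≡ -y₂, so the sum is the point at infinity.
6P: the point at infinity + (8, 2) = (8, 2) (identity).
7P: tangent at (8, 2): λ = (3·8² + 5)/(2·2) ≡ 2/4. 4⁻¹ ≡ 10 (mod 13), so λ ≡ 2·10 ≡ 7.
  x = λ² - 8 - 8 = 49 - 16 ≡ 7; y = λ·(8 - 7) - 2 ≡ 5. → (7, 5)
8P: (7, 5) + (8, 2). λ = (2 - 5)/(8 - 7) ≡ 10/1 mod 13. 1⁻¹ ≡ 1 (mod 13), so λ ≡ 10.
  x = λ² - 7 - 8 = 100 - 15 ≡ 7; y = λ·(7 - 7) - 5 ≡ 8. → (7, 8)

(7, 8)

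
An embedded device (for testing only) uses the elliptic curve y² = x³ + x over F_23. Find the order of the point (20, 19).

8

2P: tangent at (20, 19): λ = (3·20² + 1)/(2·19) ≡ 5/15. 15⁻¹ ≡ 20 (mod 23), so λ ≡ 5·20 ≡ 8.
  x = λ² - 20 - 20 = 64 - 40 ≡ 1; y = λ·(20 - 1) - 19 ≡ 18. → (1, 18)
3P: (1, 18) + (20, 19). λ = (19 - 18)/(20 - 1) ≡ 1/19 mod 23. 19⁻¹ ≡ 17 (mod 23) since 19·17 = 323 ≡ 1, so λ ≡ 17.
  x = λ² - 1 - 20 = 289 - 21 ≡ 15; y = λ·(1 - 15) - 18 ≡ 20. → (15, 20)
4P: (15, 20) + (20, 19). λ = (19 - 20)/(20 - 15) ≡ 22/5 mod 23. 5⁻¹ ≡ 14 (mod 23), so λ ≡ 9.
  x = λ² - 15 - 20 = 81 - 35 ≡ 0; y = λ·(15 - 0) - 20 ≡ 0. → (0, 0)
5P: (0, 0) + (20, 19). λ = (19 - 0)/(20 - 0) ≡ 19/20 mod 23. 20⁻¹ ≡ 15 (mod 23), so λ ≡ 9.
  x = λ² - 0 - 20 = 81 - 20 ≡ 15; y = λ·(0 - 15) - 0 ≡ 3. → (15, 3)
6P: (15, 3) + (20, 19). λ = (19 - 3)/(20 - 15) ≡ 16/5 mod 23. 5⁻¹ ≡ 14 (mod 23), so λ ≡ 17.
  x = λ² - 15 - 20 = 289 - 35 ≡ 1; y = λ·(15 - 1) - 3 ≡ 5. → (1, 5)
7P: (1, 5) + (20, 19). λ = (19 - 5)/(20 - 1) ≡ 14/19 mod 23. 19⁻¹ ≡ 17 (mod 23) since 19·17 = 323 ≡ 1, so λ ≡ 8.
  x = λ² - 1 - 20 = 64 - 21 ≡ 20; y = λ·(1 - 20) - 5 ≡ 4. → (20, 4)
8P: (20, 4) + (20, 19): same x and y₁ ≡ -y₂, so the sum is ∞.
8P = ∞, so the order is 8.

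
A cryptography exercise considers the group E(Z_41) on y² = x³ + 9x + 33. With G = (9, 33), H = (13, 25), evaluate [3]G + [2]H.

(26, 34)

First 3G:
Repeated addition: build up to 3G.
2G: tangent at (9, 33): λ = (3·9² + 9)/(2·33) ≡ 6/25. 25⁻¹ ≡ 23 (mod 41), so λ ≡ 6·23 ≡ 15.
  x = λ² - 9 - 9 = 225 - 18 ≡ 2; y = λ·(9 - 2) - 33 ≡ 31. → (2, 31)
3G: (2, 31) + (9, 33). λ = (33 - 31)/(9 - 2) ≡ 2/7 mod 41. 7⁻¹ ≡ 6 (mod 41), so λ ≡ 12.
  x = λ² - 2 - 9 = 144 - 11 ≡ 10; y = λ·(2 - 10) - 31 ≡ 37. → (10, 37)
3G = (10, 37).
Next 2H:
Repeated addition: build up to 2H.
2H: tangent at (13, 25): λ = (3·13² + 9)/(2·25) ≡ 24/9. 9⁻¹ ≡ 32 (mod 41), so λ ≡ 24·32 ≡ 30.
  x = λ² - 13 - 13 = 900 - 26 ≡ 13; y = λ·(13 - 13) - 25 ≡ 16. → (13, 16)
2H = (13, 16).
Finally 3G + 2H:
(10, 37) + (13, 16). λ = (16 - 37)/(13 - 10) ≡ 20/3 mod 41. 3⁻¹ ≡ 14 (mod 41), so λ ≡ 34.
  x = λ² - 10 - 13 = 1156 - 23 ≡ 26; y = λ·(10 - 26) - 37 ≡ 34. → (26, 34)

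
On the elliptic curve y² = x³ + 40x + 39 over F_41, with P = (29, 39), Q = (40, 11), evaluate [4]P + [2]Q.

First 4P:
Double-and-add on 4 = (100)₂. Start with P = (29, 39) for the leading 1-bit.
double: tangent at (29, 39): λ = (3·29² + 40)/(2·39) ≡ 21/37. 37⁻¹ ≡ 10 (mod 41), so λ ≡ 21·10 ≡ 5.
  x = λ² - 29 - 29 = 25 - 58 ≡ 8; y = λ·(29 - 8) - 39 ≡ 25. → (8, 25)
double: tangent at (8, 25): λ = (3·8² + 40)/(2·25) ≡ 27/9. 9⁻¹ ≡ 32 (mod 41) since 9·32 = 288 ≡ 1, so λ ≡ 27·32 ≡ 3.
  x = λ² - 8 - 8 = 9 - 16 ≡ 34; y = λ·(8 - 34) - 25 ≡ 20. → (34, 20)
4P = (34, 20).
Next 2Q:
Repeated addition: build up to 2Q.
2Q: tangent at (40, 11): λ = (3·40² + 40)/(2·11) ≡ 2/22. 22⁻¹ ≡ 28 (mod 41) since 22·28 = 616 ≡ 1, so λ ≡ 2·28 ≡ 15.
  x = λ² - 40 - 40 = 225 - 80 ≡ 22; y = λ·(40 - 22) - 11 ≡ 13. → (22, 13)
2Q = (22, 13).
Finally 4P + 2Q:
(34, 20) + (22, 13). λ = (13 - 20)/(22 - 34) ≡ 34/29 mod 41. 29⁻¹ ≡ 17 (mod 41), so λ ≡ 4.
  x = λ² - 34 - 22 = 16 - 56 ≡ 1; y = λ·(34 - 1) - 20 ≡ 30. → (1, 30)

(1, 30)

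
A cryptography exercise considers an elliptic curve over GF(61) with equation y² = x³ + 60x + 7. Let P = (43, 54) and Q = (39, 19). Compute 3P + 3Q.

(49, 11)

First 3P:
Repeated addition: build up to 3P.
2P: tangent at (43, 54): λ = (3·43² + 60)/(2·54) ≡ 56/47. 47⁻¹ ≡ 13 (mod 61), so λ ≡ 56·13 ≡ 57.
  x = λ² - 43 - 43 = 3249 - 86 ≡ 52; y = λ·(43 - 52) - 54 ≡ 43. → (52, 43)
3P: (52, 43) + (43, 54). λ = (54 - 43)/(43 - 52) ≡ 11/52 mod 61. 52⁻¹ ≡ 27 (mod 61), so λ ≡ 53.
  x = λ² - 52 - 43 = 2809 - 95 ≡ 30; y = λ·(52 - 30) - 43 ≡ 25. → (30, 25)
3P = (30, 25).
Next 3Q:
Repeated addition: build up to 3Q.
2Q: tangent at (39, 19): λ = (3·39² + 60)/(2·19) ≡ 48/38. 38⁻¹ ≡ 53 (mod 61), so λ ≡ 48·53 ≡ 43.
  x = λ² - 39 - 39 = 1849 - 78 ≡ 2; y = λ·(39 - 2) - 19 ≡ 47. → (2, 47)
3Q: (2, 47) + (39, 19). λ = (19 - 47)/(39 - 2) ≡ 33/37 mod 61. 37⁻¹ ≡ 33 (mod 61), so λ ≡ 52.
  x = λ² - 2 - 39 = 2704 - 41 ≡ 40; y = λ·(2 - 40) - 47 ≡ 51. → (40, 51)
3Q = (40, 51).
Finally 3P + 3Q:
(30, 25) + (40, 51). λ = (51 - 25)/(40 - 30) ≡ 26/10 mod 61. 10⁻¹ ≡ 55 (mod 61), so λ ≡ 27.
  x = λ² - 30 - 40 = 729 - 70 ≡ 49; y = λ·(30 - 49) - 25 ≡ 11. → (49, 11)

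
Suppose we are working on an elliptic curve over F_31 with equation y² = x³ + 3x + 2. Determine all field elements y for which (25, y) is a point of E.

4, 27

x³ + 3x + 2 = 15702 ≡ 16 (mod 31).
Square roots of 16 mod 31: 4 and 27 (since 4² = 16 ≡ 16).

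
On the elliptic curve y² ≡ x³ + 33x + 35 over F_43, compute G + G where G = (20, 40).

(18, 22)

tangent at (20, 40): λ = (3·20² + 33)/(2·40) ≡ 29/37. 37⁻¹ ≡ 7 (mod 43), so λ ≡ 29·7 ≡ 31.
  x = λ² - 20 - 20 = 961 - 40 ≡ 18; y = λ·(20 - 18) - 40 ≡ 22. → (18, 22)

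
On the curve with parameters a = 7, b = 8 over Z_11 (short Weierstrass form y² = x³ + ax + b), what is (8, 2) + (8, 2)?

(4, 10)

tangent at (8, 2): λ = (3·8² + 7)/(2·2) ≡ 1/4. 4⁻¹ ≡ 3 (mod 11), so λ ≡ 1·3 ≡ 3.
  x = λ² - 8 - 8 = 9 - 16 ≡ 4; y = λ·(8 - 4) - 2 ≡ 10. → (4, 10)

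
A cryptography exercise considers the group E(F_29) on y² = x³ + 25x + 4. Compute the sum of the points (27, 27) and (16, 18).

(27, 27) + (16, 18). λ = (18 - 27)/(16 - 27) ≡ 20/18 mod 29. 18⁻¹ ≡ 21 (mod 29) since 18·21 = 378 ≡ 1, so λ ≡ 14.
  x = λ² - 27 - 16 = 196 - 43 ≡ 8; y = λ·(27 - 8) - 27 ≡ 7. → (8, 7)

(8, 7)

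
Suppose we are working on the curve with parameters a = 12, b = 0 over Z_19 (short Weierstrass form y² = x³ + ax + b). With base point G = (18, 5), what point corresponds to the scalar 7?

Double-and-add on 7 = (111)₂. Start with G = (18, 5) for the leading 1-bit.
double: tangent at (18, 5): λ = (3·18² + 12)/(2·5) ≡ 15/10. 10⁻¹ ≡ 2 (mod 19), so λ ≡ 15·2 ≡ 11.
  x = λ² - 18 - 18 = 121 - 36 ≡ 9; y = λ·(18 - 9) - 5 ≡ 18. → (9, 18)
add G: (9, 18) + (18, 5). λ = (5 - 18)/(18 - 9) ≡ 6/9 mod 19. 9⁻¹ ≡ 17 (mod 19), so λ ≡ 7.
  x = λ² - 9 - 18 = 49 - 27 ≡ 3; y = λ·(9 - 3) - 18 ≡ 5. → (3, 5)
double: tangent at (3, 5): λ = (3·3² + 12)/(2·5) ≡ 1/10. 10⁻¹ ≡ 2 (mod 19), so λ ≡ 1·2 ≡ 2.
  x = λ² - 3 - 3 = 4 - 6 ≡ 17; y = λ·(3 - 17) - 5 ≡ 5. → (17, 5)
add G: (17, 5) + (18, 5). λ = (5 - 5)/(18 - 17) ≡ 0/1 mod 19. 1⁻¹ ≡ 1 (mod 19), so λ ≡ 0.
  x = λ² - 17 - 18 = 0 - 35 ≡ 3; y = λ·(17 - 3) - 5 ≡ 14. → (3, 14)

(3, 14)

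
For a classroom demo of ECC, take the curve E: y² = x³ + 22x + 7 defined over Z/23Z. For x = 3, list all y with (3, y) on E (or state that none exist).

x³ + 22x + 7 = 100 ≡ 8 (mod 23).
Square roots of 8 mod 23: 10 and 13 (since 10² = 100 ≡ 8).

10, 13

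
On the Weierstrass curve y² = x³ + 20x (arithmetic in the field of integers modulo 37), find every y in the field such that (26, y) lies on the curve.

x³ + 20x + 0 = 18096 ≡ 3 (mod 37).
Square roots of 3 mod 37: 15 and 22 (since 15² = 225 ≡ 3).

15, 22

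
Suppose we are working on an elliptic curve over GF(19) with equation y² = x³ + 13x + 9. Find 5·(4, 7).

Write G = (4, 7).
Double-and-add on 5 = (101)₂. Start with G = (4, 7) for the leading 1-bit.
double: tangent at (4, 7): λ = (3·4² + 13)/(2·7) ≡ 4/14. 14⁻¹ ≡ 15 (mod 19), so λ ≡ 4·15 ≡ 3.
  x = λ² - 4 - 4 = 9 - 8 ≡ 1; y = λ·(4 - 1) - 7 ≡ 2. → (1, 2)
double: tangent at (1, 2): λ = (3·1² + 13)/(2·2) ≡ 16/4. 4⁻¹ ≡ 5 (mod 19), so λ ≡ 16·5 ≡ 4.
  x = λ² - 1 - 1 = 16 - 2 ≡ 14; y = λ·(1 - 14) - 2 ≡ 3. → (14, 3)
add G: (14, 3) + (4, 7). λ = (7 - 3)/(4 - 14) ≡ 4/9 mod 19. 9⁻¹ ≡ 17 (mod 19) since 9·17 = 153 ≡ 1, so λ ≡ 11.
  x = λ² - 14 - 4 = 121 - 18 ≡ 8; y = λ·(14 - 8) - 3 ≡ 6. → (8, 6)

(8, 6)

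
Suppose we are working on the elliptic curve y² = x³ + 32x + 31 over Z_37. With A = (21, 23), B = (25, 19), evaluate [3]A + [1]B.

First 3A:
Repeated addition: build up to 3A.
2A: tangent at (21, 23): λ = (3·21² + 32)/(2·23) ≡ 23/9. 9⁻¹ ≡ 33 (mod 37) since 9·33 = 297 ≡ 1, so λ ≡ 23·33 ≡ 19.
  x = λ² - 21 - 21 = 361 - 42 ≡ 23; y = λ·(21 - 23) - 23 ≡ 13. → (23, 13)
3A: (23, 13) + (21, 23). λ = (23 - 13)/(21 - 23) ≡ 10/35 mod 37. 35⁻¹ ≡ 18 (mod 37) since 35·18 = 630 ≡ 1, so λ ≡ 32.
  x = λ² - 23 - 21 = 1024 - 44 ≡ 18; y = λ·(23 - 18) - 13 ≡ 36. → (18, 36)
3A = (18, 36).
Finally 3A + B:
(18, 36) + (25, 19). λ = (19 - 36)/(25 - 18) ≡ 20/7 mod 37. 7⁻¹ ≡ 16 (mod 37), so λ ≡ 24.
  x = λ² - 18 - 25 = 576 - 43 ≡ 15; y = λ·(18 - 15) - 36 ≡ 36. → (15, 36)

(15, 36)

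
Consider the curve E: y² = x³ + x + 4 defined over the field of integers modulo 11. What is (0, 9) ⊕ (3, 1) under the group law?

(9, 4)

(0, 9) + (3, 1). λ = (1 - 9)/(3 - 0) ≡ 3/3 mod 11. 3⁻¹ ≡ 4 (mod 11) since 3·4 = 12 ≡ 1, so λ ≡ 1.
  x = λ² - 0 - 3 = 1 - 3 ≡ 9; y = λ·(0 - 9) - 9 ≡ 4. → (9, 4)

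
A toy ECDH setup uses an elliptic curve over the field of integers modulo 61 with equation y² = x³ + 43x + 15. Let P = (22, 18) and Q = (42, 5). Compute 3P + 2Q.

First 3P:
Repeated addition: build up to 3P.
2P: tangent at (22, 18): λ = (3·22² + 43)/(2·18) ≡ 31/36. 36⁻¹ ≡ 39 (mod 61), so λ ≡ 31·39 ≡ 50.
  x = λ² - 22 - 22 = 2500 - 44 ≡ 16; y = λ·(22 - 16) - 18 ≡ 38. → (16, 38)
3P: (16, 38) + (22, 18). λ = (18 - 38)/(22 - 16) ≡ 41/6 mod 61. 6⁻¹ ≡ 51 (mod 61) since 6·51 = 306 ≡ 1, so λ ≡ 17.
  x = λ² - 16 - 22 = 289 - 38 ≡ 7; y = λ·(16 - 7) - 38 ≡ 54. → (7, 54)
3P = (7, 54).
Next 2Q:
Repeated addition: build up to 2Q.
2Q: tangent at (42, 5): λ = (3·42² + 43)/(2·5) ≡ 28/10. 10⁻¹ ≡ 55 (mod 61) since 10·55 = 550 ≡ 1, so λ ≡ 28·55 ≡ 15.
  x = λ² - 42 - 42 = 225 - 84 ≡ 19; y = λ·(42 - 19) - 5 ≡ 35. → (19, 35)
2Q = (19, 35).
Finally 3P + 2Q:
(7, 54) + (19, 35). λ = (35 - 54)/(19 - 7) ≡ 42/12 mod 61. 12⁻¹ ≡ 56 (mod 61) since 12·56 = 672 ≡ 1, so λ ≡ 34.
  x = λ² - 7 - 19 = 1156 - 26 ≡ 32; y = λ·(7 - 32) - 54 ≡ 11. → (32, 11)

(32, 11)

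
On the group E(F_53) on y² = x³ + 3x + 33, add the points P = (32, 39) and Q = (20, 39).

(32, 39) + (20, 39). λ = (39 - 39)/(20 - 32) ≡ 0/41 mod 53. 41⁻¹ ≡ 22 (mod 53), so λ ≡ 0.
  x = λ² - 32 - 20 = 0 - 52 ≡ 1; y = λ·(32 - 1) - 39 ≡ 14. → (1, 14)

(1, 14)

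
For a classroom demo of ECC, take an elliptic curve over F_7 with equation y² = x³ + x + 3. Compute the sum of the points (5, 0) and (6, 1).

(4, 1)

(5, 0) + (6, 1). λ = (1 - 0)/(6 - 5) ≡ 1/1 mod 7. 1⁻¹ ≡ 1 (mod 7) since 1·1 = 1 ≡ 1, so λ ≡ 1.
  x = λ² - 5 - 6 = 1 - 11 ≡ 4; y = λ·(5 - 4) - 0 ≡ 1. → (4, 1)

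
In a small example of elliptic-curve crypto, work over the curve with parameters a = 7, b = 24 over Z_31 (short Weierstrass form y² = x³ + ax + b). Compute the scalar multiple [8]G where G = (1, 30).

Double-and-add on 8 = (1000)₂. Start with G = (1, 30) for the leading 1-bit.
double: tangent at (1, 30): λ = (3·1² + 7)/(2·30) ≡ 10/29. 29⁻¹ ≡ 15 (mod 31) since 29·15 = 435 ≡ 1, so λ ≡ 10·15 ≡ 26.
  x = λ² - 1 - 1 = 676 - 2 ≡ 23; y = λ·(1 - 23) - 30 ≡ 18. → (23, 18)
double: tangent at (23, 18): λ = (3·23² + 7)/(2·18) ≡ 13/5. 5⁻¹ ≡ 25 (mod 31) since 5·25 = 125 ≡ 1, so λ ≡ 13·25 ≡ 15.
  x = λ² - 23 - 23 = 225 - 46 ≡ 24; y = λ·(23 - 24) - 18 ≡ 29. → (24, 29)
double: tangent at (24, 29): λ = (3·24² + 7)/(2·29) ≡ 30/27. 27⁻¹ ≡ 23 (mod 31) since 27·23 = 621 ≡ 1, so λ ≡ 30·23 ≡ 8.
  x = λ² - 24 - 24 = 64 - 48 ≡ 16; y = λ·(24 - 16) - 29 ≡ 4. → (16, 4)

(16, 4)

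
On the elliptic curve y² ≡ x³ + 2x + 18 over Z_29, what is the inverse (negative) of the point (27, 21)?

(27, 8)

-(27, 21) = (27, -21 mod 29) = (27, 8).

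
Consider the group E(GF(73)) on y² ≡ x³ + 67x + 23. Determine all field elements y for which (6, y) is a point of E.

35, 38

x³ + 67x + 23 = 641 ≡ 57 (mod 73).
Square roots of 57 mod 73: 35 and 38 (since 35² = 1225 ≡ 57).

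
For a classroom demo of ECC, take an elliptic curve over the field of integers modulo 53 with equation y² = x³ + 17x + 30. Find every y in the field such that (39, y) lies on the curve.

x³ + 17x + 30 = 60012 ≡ 16 (mod 53).
Square roots of 16 mod 53: 4 and 49 (since 4² = 16 ≡ 16).

4, 49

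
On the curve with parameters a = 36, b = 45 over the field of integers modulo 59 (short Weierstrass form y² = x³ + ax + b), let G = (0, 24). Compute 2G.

(19, 6)

tangent at (0, 24): λ = (3·0² + 36)/(2·24) ≡ 36/48. 48⁻¹ ≡ 16 (mod 59) since 48·16 = 768 ≡ 1, so λ ≡ 36·16 ≡ 45.
  x = λ² - 0 - 0 = 2025 - 0 ≡ 19; y = λ·(0 - 19) - 24 ≡ 6. → (19, 6)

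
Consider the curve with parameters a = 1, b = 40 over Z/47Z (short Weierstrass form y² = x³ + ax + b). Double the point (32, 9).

(31, 39)

tangent at (32, 9): λ = (3·32² + 1)/(2·9) ≡ 18/18. 18⁻¹ ≡ 34 (mod 47) since 18·34 = 612 ≡ 1, so λ ≡ 18·34 ≡ 1.
  x = λ² - 32 - 32 = 1 - 64 ≡ 31; y = λ·(32 - 31) - 9 ≡ 39. → (31, 39)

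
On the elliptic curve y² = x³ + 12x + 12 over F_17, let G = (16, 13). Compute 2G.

(1, 12)

tangent at (16, 13): λ = (3·16² + 12)/(2·13) ≡ 15/9. 9⁻¹ ≡ 2 (mod 17) since 9·2 = 18 ≡ 1, so λ ≡ 15·2 ≡ 13.
  x = λ² - 16 - 16 = 169 - 32 ≡ 1; y = λ·(16 - 1) - 13 ≡ 12. → (1, 12)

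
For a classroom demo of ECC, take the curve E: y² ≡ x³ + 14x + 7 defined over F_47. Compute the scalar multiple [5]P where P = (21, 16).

(25, 7)

Double-and-add on 5 = (101)₂. Start with P = (21, 16) for the leading 1-bit.
double: tangent at (21, 16): λ = (3·21² + 14)/(2·16) ≡ 21/32. 32⁻¹ ≡ 25 (mod 47), so λ ≡ 21·25 ≡ 8.
  x = λ² - 21 - 21 = 64 - 42 ≡ 22; y = λ·(21 - 22) - 16 ≡ 23. → (22, 23)
double: tangent at (22, 23): λ = (3·22² + 14)/(2·23) ≡ 9/46. 46⁻¹ ≡ 46 (mod 47), so λ ≡ 9·46 ≡ 38.
  x = λ² - 22 - 22 = 1444 - 44 ≡ 37; y = λ·(22 - 37) - 23 ≡ 18. → (37, 18)
add P: (37, 18) + (21, 16). λ = (16 - 18)/(21 - 37) ≡ 45/31 mod 47. 31⁻¹ ≡ 44 (mod 47), so λ ≡ 6.
  x = λ² - 37 - 21 = 36 - 58 ≡ 25; y = λ·(37 - 25) - 18 ≡ 7. → (25, 7)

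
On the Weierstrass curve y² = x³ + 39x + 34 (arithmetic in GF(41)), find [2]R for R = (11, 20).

(1, 19)

tangent at (11, 20): λ = (3·11² + 39)/(2·20) ≡ 33/40. 40⁻¹ ≡ 40 (mod 41), so λ ≡ 33·40 ≡ 8.
  x = λ² - 11 - 11 = 64 - 22 ≡ 1; y = λ·(11 - 1) - 20 ≡ 19. → (1, 19)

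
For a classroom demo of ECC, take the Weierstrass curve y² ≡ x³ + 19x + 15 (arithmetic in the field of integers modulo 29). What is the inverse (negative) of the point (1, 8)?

(1, 21)

-(1, 8) = (1, -8 mod 29) = (1, 21).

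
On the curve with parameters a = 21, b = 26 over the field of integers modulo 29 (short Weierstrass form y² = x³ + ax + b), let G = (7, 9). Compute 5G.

Repeated addition: build up to 5G.
2G: tangent at (7, 9): λ = (3·7² + 21)/(2·9) ≡ 23/18. 18⁻¹ ≡ 21 (mod 29), so λ ≡ 23·21 ≡ 19.
  x = λ² - 7 - 7 = 361 - 14 ≡ 28; y = λ·(7 - 28) - 9 ≡ 27. → (28, 27)
3G: (28, 27) + (7, 9). λ = (9 - 27)/(7 - 28) ≡ 11/8 mod 29. 8⁻¹ ≡ 11 (mod 29) since 8·11 = 88 ≡ 1, so λ ≡ 5.
  x = λ² - 28 - 7 = 25 - 35 ≡ 19; y = λ·(28 - 19) - 27 ≡ 18. → (19, 18)
4G: (19, 18) + (7, 9). λ = (9 - 18)/(7 - 19) ≡ 20/17 mod 29. 17⁻¹ ≡ 12 (mod 29) since 17·12 = 204 ≡ 1, so λ ≡ 8.
  x = λ² - 19 - 7 = 64 - 26 ≡ 9; y = λ·(19 - 9) - 18 ≡ 4. → (9, 4)
5G: (9, 4) + (7, 9). λ = (9 - 4)/(7 - 9) ≡ 5/27 mod 29. 27⁻¹ ≡ 14 (mod 29), so λ ≡ 12.
  x = λ² - 9 - 7 = 144 - 16 ≡ 12; y = λ·(9 - 12) - 4 ≡ 18. → (12, 18)

(12, 18)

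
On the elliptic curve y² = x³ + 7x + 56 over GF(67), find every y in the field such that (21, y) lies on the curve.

33, 34

x³ + 7x + 56 = 9464 ≡ 17 (mod 67).
Square roots of 17 mod 67: 33 and 34 (since 33² = 1089 ≡ 17).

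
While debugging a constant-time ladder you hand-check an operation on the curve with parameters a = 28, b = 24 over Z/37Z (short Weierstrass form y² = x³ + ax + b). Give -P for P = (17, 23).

(17, 14)

-(17, 23) = (17, -23 mod 37) = (17, 14).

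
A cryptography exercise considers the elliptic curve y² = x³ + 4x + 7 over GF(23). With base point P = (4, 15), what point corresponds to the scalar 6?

O

Double-and-add on 6 = (110)₂. Start with P = (4, 15) for the leading 1-bit.
double: tangent at (4, 15): λ = (3·4² + 4)/(2·15) ≡ 6/7. 7⁻¹ ≡ 10 (mod 23) since 7·10 = 70 ≡ 1, so λ ≡ 6·10 ≡ 14.
  x = λ² - 4 - 4 = 196 - 8 ≡ 4; y = λ·(4 - 4) - 15 ≡ 8. → (4, 8)
add P: (4, 8) + (4, 15): same x and y₁ ≡ -y₂, so the sum is ∞.
double: ∞ + ∞ = ∞ (identity).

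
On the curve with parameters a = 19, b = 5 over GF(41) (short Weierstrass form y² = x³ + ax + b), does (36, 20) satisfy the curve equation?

yes

y² = 20² ≡ 31; x³ + 19x + 5 = 47345 ≡ 31 (mod 41). 31 = 31.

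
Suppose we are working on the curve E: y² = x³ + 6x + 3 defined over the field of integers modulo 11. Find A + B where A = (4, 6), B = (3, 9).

(2, 10)

(4, 6) + (3, 9). λ = (9 - 6)/(3 - 4) ≡ 3/10 mod 11. 10⁻¹ ≡ 10 (mod 11), so λ ≡ 8.
  x = λ² - 4 - 3 = 64 - 7 ≡ 2; y = λ·(4 - 2) - 6 ≡ 10. → (2, 10)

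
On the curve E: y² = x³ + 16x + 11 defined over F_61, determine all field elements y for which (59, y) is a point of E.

x³ + 16x + 11 = 206334 ≡ 32 (mod 61).
32 is a non-residue mod 61; no y exists.

none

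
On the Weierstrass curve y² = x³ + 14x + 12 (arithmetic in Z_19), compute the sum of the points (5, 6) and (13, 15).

(5, 6) + (13, 15). λ = (15 - 6)/(13 - 5) ≡ 9/8 mod 19. 8⁻¹ ≡ 12 (mod 19) since 8·12 = 96 ≡ 1, so λ ≡ 13.
  x = λ² - 5 - 13 = 169 - 18 ≡ 18; y = λ·(5 - 18) - 6 ≡ 15. → (18, 15)

(18, 15)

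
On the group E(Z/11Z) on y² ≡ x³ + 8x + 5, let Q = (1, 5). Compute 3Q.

(6, 4)

Repeated addition: build up to 3Q.
2Q: tangent at (1, 5): λ = (3·1² + 8)/(2·5) ≡ 0/10. 10⁻¹ ≡ 10 (mod 11) since 10·10 = 100 ≡ 1, so λ ≡ 0·10 ≡ 0.
  x = λ² - 1 - 1 = 0 - 2 ≡ 9; y = λ·(1 - 9) - 5 ≡ 6. → (9, 6)
3Q: (9, 6) + (1, 5). λ = (5 - 6)/(1 - 9) ≡ 10/3 mod 11. 3⁻¹ ≡ 4 (mod 11), so λ ≡ 7.
  x = λ² - 9 - 1 = 49 - 10 ≡ 6; y = λ·(9 - 6) - 6 ≡ 4. → (6, 4)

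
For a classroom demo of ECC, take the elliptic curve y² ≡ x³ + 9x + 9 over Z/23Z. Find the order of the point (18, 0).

2

2P: (18, 0) + (18, 0): same x and y₁ ≡ -y₂, so the sum is O.
2P = O, so the order is 2.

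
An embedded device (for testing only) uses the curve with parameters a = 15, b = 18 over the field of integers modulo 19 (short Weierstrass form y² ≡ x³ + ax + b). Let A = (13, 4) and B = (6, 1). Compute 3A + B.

(8, 2)

First 3A:
Repeated addition: build up to 3A.
2A: tangent at (13, 4): λ = (3·13² + 15)/(2·4) ≡ 9/8. 8⁻¹ ≡ 12 (mod 19), so λ ≡ 9·12 ≡ 13.
  x = λ² - 13 - 13 = 169 - 26 ≡ 10; y = λ·(13 - 10) - 4 ≡ 16. → (10, 16)
3A: (10, 16) + (13, 4). λ = (4 - 16)/(13 - 10) ≡ 7/3 mod 19. 3⁻¹ ≡ 13 (mod 19), so λ ≡ 15.
  x = λ² - 10 - 13 = 225 - 23 ≡ 12; y = λ·(10 - 12) - 16 ≡ 11. → (12, 11)
3A = (12, 11).
Finally 3A + B:
(12, 11) + (6, 1). λ = (1 - 11)/(6 - 12) ≡ 9/13 mod 19. 13⁻¹ ≡ 3 (mod 19), so λ ≡ 8.
  x = λ² - 12 - 6 = 64 - 18 ≡ 8; y = λ·(12 - 8) - 11 ≡ 2. → (8, 2)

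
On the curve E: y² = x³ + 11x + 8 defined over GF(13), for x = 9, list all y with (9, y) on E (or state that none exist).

2, 11

x³ + 11x + 8 = 836 ≡ 4 (mod 13).
Square roots of 4 mod 13: 2 and 11 (since 2² = 4 ≡ 4).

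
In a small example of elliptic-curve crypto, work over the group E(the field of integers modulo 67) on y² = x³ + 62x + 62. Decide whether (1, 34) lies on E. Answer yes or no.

no

y² = 34² ≡ 17; x³ + 62x + 62 = 125 ≡ 58 (mod 67). 17 ≠ 58.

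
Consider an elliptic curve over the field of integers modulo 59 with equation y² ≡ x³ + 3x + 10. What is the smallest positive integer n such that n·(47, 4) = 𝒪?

2P: tangent at (47, 4): λ = (3·47² + 3)/(2·4) ≡ 22/8. 8⁻¹ ≡ 37 (mod 59), so λ ≡ 22·37 ≡ 47.
  x = λ² - 47 - 47 = 2209 - 94 ≡ 50; y = λ·(47 - 50) - 4 ≡ 32. → (50, 32)
3P: (50, 32) + (47, 4). λ = (4 - 32)/(47 - 50) ≡ 31/56 mod 59. 56⁻¹ ≡ 39 (mod 59) since 56·39 = 2184 ≡ 1, so λ ≡ 29.
  x = λ² - 50 - 47 = 841 - 97 ≡ 36; y = λ·(50 - 36) - 32 ≡ 20. → (36, 20)
4P: (36, 20) + (47, 4). λ = (4 - 20)/(47 - 36) ≡ 43/11 mod 59. 11⁻¹ ≡ 43 (mod 59), so λ ≡ 20.
  x = λ² - 36 - 47 = 400 - 83 ≡ 22; y = λ·(36 - 22) - 20 ≡ 24. → (22, 24)
5P: (22, 24) + (47, 4). λ = (4 - 24)/(47 - 22) ≡ 39/25 mod 59. 25⁻¹ ≡ 26 (mod 59), so λ ≡ 11.
  x = λ² - 22 - 47 = 121 - 69 ≡ 52; y = λ·(22 - 52) - 24 ≡ 0. → (52, 0)
6P: (52, 0) + (47, 4). λ = (4 - 0)/(47 - 52) ≡ 4/54 mod 59. 54⁻¹ ≡ 47 (mod 59), so λ ≡ 11.
  x = λ² - 52 - 47 = 121 - 99 ≡ 22; y = λ·(52 - 22) - 0 ≡ 35. → (22, 35)
7P: (22, 35) + (47, 4). λ = (4 - 35)/(47 - 22) ≡ 28/25 mod 59. 25⁻¹ ≡ 26 (mod 59) since 25·26 = 650 ≡ 1, so λ ≡ 20.
  x = λ² - 22 - 47 = 400 - 69 ≡ 36; y = λ·(22 - 36) - 35 ≡ 39. → (36, 39)
8P: (36, 39) + (47, 4). λ = (4 - 39)/(47 - 36) ≡ 24/11 mod 59. 11⁻¹ ≡ 43 (mod 59), so λ ≡ 29.
  x = λ² - 36 - 47 = 841 - 83 ≡ 50; y = λ·(36 - 50) - 39 ≡ 27. → (50, 27)
9P: (50, 27) + (47, 4). λ = (4 - 27)/(47 - 50) ≡ 36/56 mod 59. 56⁻¹ ≡ 39 (mod 59), so λ ≡ 47.
  x = λ² - 50 - 47 = 2209 - 97 ≡ 47; y = λ·(50 - 47) - 27 ≡ 55. → (47, 55)
10P: (47, 55) + (47, 4): same x and y₁ ≡ -y₂, so the sum is 𝒪.
10P = 𝒪, so the order is 10.

10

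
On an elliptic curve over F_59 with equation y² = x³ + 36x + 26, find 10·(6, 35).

(44, 51)

Write Q = (6, 35).
Repeated addition: build up to 10Q.
2Q: tangent at (6, 35): λ = (3·6² + 36)/(2·35) ≡ 26/11. 11⁻¹ ≡ 43 (mod 59), so λ ≡ 26·43 ≡ 56.
  x = λ² - 6 - 6 = 3136 - 12 ≡ 56; y = λ·(6 - 56) - 35 ≡ 56. → (56, 56)
3Q: (56, 56) + (6, 35). λ = (35 - 56)/(6 - 56) ≡ 38/9 mod 59. 9⁻¹ ≡ 46 (mod 59), so λ ≡ 37.
  x = λ² - 56 - 6 = 1369 - 62 ≡ 9; y = λ·(56 - 9) - 56 ≡ 31. → (9, 31)
4Q: (9, 31) + (6, 35). λ = (35 - 31)/(6 - 9) ≡ 4/56 mod 59. 56⁻¹ ≡ 39 (mod 59) since 56·39 = 2184 ≡ 1, so λ ≡ 38.
  x = λ² - 9 - 6 = 1444 - 15 ≡ 13; y = λ·(9 - 13) - 31 ≡ 53. → (13, 53)
5Q: (13, 53) + (6, 35). λ = (35 - 53)/(6 - 13) ≡ 41/52 mod 59. 52⁻¹ ≡ 42 (mod 59) since 52·42 = 2184 ≡ 1, so λ ≡ 11.
  x = λ² - 13 - 6 = 121 - 19 ≡ 43; y = λ·(13 - 43) - 53 ≡ 30. → (43, 30)
6Q: (43, 30) + (6, 35). λ = (35 - 30)/(6 - 43) ≡ 5/22 mod 59. 22⁻¹ ≡ 51 (mod 59) since 22·51 = 1122 ≡ 1, so λ ≡ 19.
  x = λ² - 43 - 6 = 361 - 49 ≡ 17; y = λ·(43 - 17) - 30 ≡ 51. → (17, 51)
7Q: (17, 51) + (6, 35). λ = (35 - 51)/(6 - 17) ≡ 43/48 mod 59. 48⁻¹ ≡ 16 (mod 59), so λ ≡ 39.
  x = λ² - 17 - 6 = 1521 - 23 ≡ 23; y = λ·(17 - 23) - 51 ≡ 10. → (23, 10)
8Q: (23, 10) + (6, 35). λ = (35 - 10)/(6 - 23) ≡ 25/42 mod 59. 42⁻¹ ≡ 52 (mod 59) since 42·52 = 2184 ≡ 1, so λ ≡ 2.
  x = λ² - 23 - 6 = 4 - 29 ≡ 34; y = λ·(23 - 34) - 10 ≡ 27. → (34, 27)
9Q: (34, 27) + (6, 35). λ = (35 - 27)/(6 - 34) ≡ 8/31 mod 59. 31⁻¹ ≡ 40 (mod 59) since 31·40 = 1240 ≡ 1, so λ ≡ 25.
  x = λ² - 34 - 6 = 625 - 40 ≡ 54; y = λ·(34 - 54) - 27 ≡ 4. → (54, 4)
10Q: (54, 4) + (6, 35). λ = (35 - 4)/(6 - 54) ≡ 31/11 mod 59. 11⁻¹ ≡ 43 (mod 59) since 11·43 = 473 ≡ 1, so λ ≡ 35.
  x = λ² - 54 - 6 = 1225 - 60 ≡ 44; y = λ·(54 - 44) - 4 ≡ 51. → (44, 51)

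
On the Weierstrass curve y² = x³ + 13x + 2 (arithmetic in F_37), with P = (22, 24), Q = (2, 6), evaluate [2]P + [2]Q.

(9, 16)

First 2P:
Repeated addition: build up to 2P.
2P: tangent at (22, 24): λ = (3·22² + 13)/(2·24) ≡ 22/11. 11⁻¹ ≡ 27 (mod 37), so λ ≡ 22·27 ≡ 2.
  x = λ² - 22 - 22 = 4 - 44 ≡ 34; y = λ·(22 - 34) - 24 ≡ 26. → (34, 26)
2P = (34, 26).
Next 2Q:
Repeated addition: build up to 2Q.
2Q: tangent at (2, 6): λ = (3·2² + 13)/(2·6) ≡ 25/12. 12⁻¹ ≡ 34 (mod 37), so λ ≡ 25·34 ≡ 36.
  x = λ² - 2 - 2 = 1296 - 4 ≡ 34; y = λ·(2 - 34) - 6 ≡ 26. → (34, 26)
2Q = (34, 26).
Finally 2P + 2Q:
tangent at (34, 26): λ = (3·34² + 13)/(2·26) ≡ 3/15. 15⁻¹ ≡ 5 (mod 37) since 15·5 = 75 ≡ 1, so λ ≡ 3·5 ≡ 15.
  x = λ² - 34 - 34 = 225 - 68 ≡ 9; y = λ·(34 - 9) - 26 ≡ 16. → (9, 16)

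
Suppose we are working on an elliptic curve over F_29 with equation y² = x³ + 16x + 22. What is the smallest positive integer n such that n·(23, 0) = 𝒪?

2

2P: (23, 0) + (23, 0): same x and y₁ ≡ -y₂, so the sum is 𝒪.
2P = 𝒪, so the order is 2.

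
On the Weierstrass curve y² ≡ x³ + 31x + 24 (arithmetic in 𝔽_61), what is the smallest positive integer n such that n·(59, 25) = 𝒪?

2P: tangent at (59, 25): λ = (3·59² + 31)/(2·25) ≡ 43/50. 50⁻¹ ≡ 11 (mod 61) since 50·11 = 550 ≡ 1, so λ ≡ 43·11 ≡ 46.
  x = λ² - 59 - 59 = 2116 - 118 ≡ 46; y = λ·(59 - 46) - 25 ≡ 24. → (46, 24)
3P: (46, 24) + (59, 25). λ = (25 - 24)/(59 - 46) ≡ 1/13 mod 61. 13⁻¹ ≡ 47 (mod 61) since 13·47 = 611 ≡ 1, so λ ≡ 47.
  x = λ² - 46 - 59 = 2209 - 105 ≡ 30; y = λ·(46 - 30) - 24 ≡ 57. → (30, 57)
4P: (30, 57) + (59, 25). λ = (25 - 57)/(59 - 30) ≡ 29/29 mod 61. 29⁻¹ ≡ 40 (mod 61), so λ ≡ 1.
  x = λ² - 30 - 59 = 1 - 89 ≡ 34; y = λ·(30 - 34) - 57 ≡ 0. → (34, 0)
5P: (34, 0) + (59, 25). λ = (25 - 0)/(59 - 34) ≡ 25/25 mod 61. 25⁻¹ ≡ 22 (mod 61) since 25·22 = 550 ≡ 1, so λ ≡ 1.
  x = λ² - 34 - 59 = 1 - 93 ≡ 30; y = λ·(34 - 30) - 0 ≡ 4. → (30, 4)
6P: (30, 4) + (59, 25). λ = (25 - 4)/(59 - 30) ≡ 21/29 mod 61. 29⁻¹ ≡ 40 (mod 61) since 29·40 = 1160 ≡ 1, so λ ≡ 47.
  x = λ² - 30 - 59 = 2209 - 89 ≡ 46; y = λ·(30 - 46) - 4 ≡ 37. → (46, 37)
7P: (46, 37) + (59, 25). λ = (25 - 37)/(59 - 46) ≡ 49/13 mod 61. 13⁻¹ ≡ 47 (mod 61), so λ ≡ 46.
  x = λ² - 46 - 59 = 2116 - 105 ≡ 59; y = λ·(46 - 59) - 37 ≡ 36. → (59, 36)
8P: (59, 36) + (59, 25): same x and y₁ ≡ -y₂, so the sum is 𝒪.
8P = 𝒪, so the order is 8.

8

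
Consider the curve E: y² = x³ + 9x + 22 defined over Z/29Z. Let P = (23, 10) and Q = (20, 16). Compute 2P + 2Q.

(25, 26)

First 2P:
Repeated addition: build up to 2P.
2P: tangent at (23, 10): λ = (3·23² + 9)/(2·10) ≡ 1/20. 20⁻¹ ≡ 16 (mod 29) since 20·16 = 320 ≡ 1, so λ ≡ 1·16 ≡ 16.
  x = λ² - 23 - 23 = 256 - 46 ≡ 7; y = λ·(23 - 7) - 10 ≡ 14. → (7, 14)
2P = (7, 14).
Next 2Q:
Repeated addition: build up to 2Q.
2Q: tangent at (20, 16): λ = (3·20² + 9)/(2·16) ≡ 20/3. 3⁻¹ ≡ 10 (mod 29), so λ ≡ 20·10 ≡ 26.
  x = λ² - 20 - 20 = 676 - 40 ≡ 27; y = λ·(20 - 27) - 16 ≡ 5. → (27, 5)
2Q = (27, 5).
Finally 2P + 2Q:
(7, 14) + (27, 5). λ = (5 - 14)/(27 - 7) ≡ 20/20 mod 29. 20⁻¹ ≡ 16 (mod 29) since 20·16 = 320 ≡ 1, so λ ≡ 1.
  x = λ² - 7 - 27 = 1 - 34 ≡ 25; y = λ·(7 - 25) - 14 ≡ 26. → (25, 26)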